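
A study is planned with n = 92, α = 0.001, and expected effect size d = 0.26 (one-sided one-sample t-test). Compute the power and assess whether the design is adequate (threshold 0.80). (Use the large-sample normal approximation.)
Power ≈ 0.28; the study is underpowered (power < 0.80)

Power calculation (one-sample t-test, normal approximation):
z_β = d · √n - z_α
z_β = 0.26 · √92 - 3.090
z_β = 0.26 · 9.592 - 3.090
z_β = -0.596

Power = Φ(z_β) = Φ(-0.596) ≈ 0.275

Effect size d = 0.26 is small by Cohen's convention (0.2/0.5/0.8).

Threshold: power ≥ 0.80 is conventionally adequate.
Power ≈ 0.28 → the study is underpowered (power < 0.80).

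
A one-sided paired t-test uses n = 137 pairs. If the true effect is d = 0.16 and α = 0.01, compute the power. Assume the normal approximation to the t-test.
Power ≈ 0.33

Power calculation (paired t-test, normal approximation):
z_β = d · √n - z_α
z_β = 0.16 · √137 - 2.326
z_β = 0.16 · 11.705 - 2.326
z_β = -0.454

Power = Φ(z_β) = Φ(-0.454) ≈ 0.325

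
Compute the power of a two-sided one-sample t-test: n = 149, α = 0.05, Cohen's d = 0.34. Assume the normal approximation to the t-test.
Power ≈ 0.99

Power calculation (one-sample t-test, normal approximation):
z_β = d · √n - z_{α/2}
z_β = 0.34 · √149 - 1.960
z_β = 0.34 · 12.207 - 1.960
z_β = 2.190

Power = Φ(z_β) = Φ(2.190) ≈ 0.986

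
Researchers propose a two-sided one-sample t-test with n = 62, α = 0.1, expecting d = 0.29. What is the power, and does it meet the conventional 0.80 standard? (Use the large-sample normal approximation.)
Power ≈ 0.74; the study is underpowered (power < 0.80)

Power calculation (one-sample t-test, normal approximation):
z_β = d · √n - z_{α/2}
z_β = 0.29 · √62 - 1.645
z_β = 0.29 · 7.874 - 1.645
z_β = 0.639

Power = Φ(z_β) = Φ(0.639) ≈ 0.738

Effect size d = 0.29 is small by Cohen's convention (0.2/0.5/0.8).

Threshold: power ≥ 0.80 is conventionally adequate.
Power ≈ 0.74 → the study is underpowered (power < 0.80).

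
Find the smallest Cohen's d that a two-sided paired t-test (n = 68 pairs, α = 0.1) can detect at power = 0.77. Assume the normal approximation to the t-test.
d ≈ 0.29

Minimum detectable effect (paired t-test, normal approximation):
d = (z_{α/2} + z_β) / √n
d = (1.645 + 0.739) / √68
d = 2.384 / 8.246
d ≈ 0.29

By Cohen's convention (0.2 small / 0.5 medium / 0.8 large): small effect.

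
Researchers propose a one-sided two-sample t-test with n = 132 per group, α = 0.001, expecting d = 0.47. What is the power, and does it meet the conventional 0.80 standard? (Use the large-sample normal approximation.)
Power ≈ 0.77; the study is underpowered (power < 0.80)

Power calculation (two-sample t-test, normal approximation):
z_β = d · √(n/2) - z_α
z_β = 0.47 · √(132/2) - 3.090
z_β = 0.47 · 8.124 - 3.090
z_β = 0.728

Power = Φ(z_β) = Φ(0.728) ≈ 0.767

Effect size d = 0.47 is small by Cohen's convention (0.2/0.5/0.8).

Threshold: power ≥ 0.80 is conventionally adequate.
Power ≈ 0.77 → the study is underpowered (power < 0.80).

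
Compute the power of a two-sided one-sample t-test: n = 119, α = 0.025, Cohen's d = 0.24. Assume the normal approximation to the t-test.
Power ≈ 0.65

Power calculation (one-sample t-test, normal approximation):
z_β = d · √n - z_{α/2}
z_β = 0.24 · √119 - 2.241
z_β = 0.24 · 10.909 - 2.241
z_β = 0.377

Power = Φ(z_β) = Φ(0.377) ≈ 0.647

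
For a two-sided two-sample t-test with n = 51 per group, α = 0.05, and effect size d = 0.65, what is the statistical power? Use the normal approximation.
Power ≈ 0.91

Power calculation (two-sample t-test, normal approximation):
z_β = d · √(n/2) - z_{α/2}
z_β = 0.65 · √(51/2) - 1.960
z_β = 0.65 · 5.050 - 1.960
z_β = 1.322

Power = Φ(z_β) = Φ(1.322) ≈ 0.907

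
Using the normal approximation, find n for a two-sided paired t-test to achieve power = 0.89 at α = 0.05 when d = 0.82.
n = 16 pairs

Sample size formula (paired t-test, normal approximation):
n = ((z_{α/2} + z_β) / d)²

z_{α/2} = 1.960 (for α = 0.05, two-sided)
z_β = 1.227 (for power = 0.89)
d = 0.82

n = ((1.960 + 1.227) / 0.82)²
n = (3.887)²
n ≈ 15.11
Round up to the next whole number: n = 16 pairs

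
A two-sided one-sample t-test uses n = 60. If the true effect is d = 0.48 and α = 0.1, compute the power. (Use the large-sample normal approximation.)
Power ≈ 0.98

Power calculation (one-sample t-test, normal approximation):
z_β = d · √n - z_{α/2}
z_β = 0.48 · √60 - 1.645
z_β = 0.48 · 7.746 - 1.645
z_β = 2.073

Power = Φ(z_β) = Φ(2.073) ≈ 0.981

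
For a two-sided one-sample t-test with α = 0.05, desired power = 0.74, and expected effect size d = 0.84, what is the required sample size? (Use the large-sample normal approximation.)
n = 10

Sample size formula (one-sample t-test, normal approximation):
n = ((z_{α/2} + z_β) / d)²

z_{α/2} = 1.960 (for α = 0.05, two-sided)
z_β = 0.643 (for power = 0.74)
d = 0.84

n = ((1.960 + 0.643) / 0.84)²
n = (3.099)²
n ≈ 9.60
Round up to the next whole number: n = 10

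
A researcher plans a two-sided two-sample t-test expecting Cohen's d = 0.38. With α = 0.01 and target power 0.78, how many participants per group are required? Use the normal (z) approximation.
n = 156 per group

Sample size formula (two-sample t-test, normal approximation):
n = 2 · ((z_{α/2} + z_β) / d)²

z_{α/2} = 2.576 (for α = 0.01, two-sided)
z_β = 0.772 (for power = 0.78)
d = 0.38

n = 2 · ((2.576 + 0.772) / 0.38)²
n = 2 · (8.811)²
n ≈ 155.27
Round up to the next whole number: n = 156 per group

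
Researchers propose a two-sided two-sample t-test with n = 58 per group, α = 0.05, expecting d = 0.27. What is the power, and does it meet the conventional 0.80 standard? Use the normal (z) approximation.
Power ≈ 0.31; the study is underpowered (power < 0.80)

Power calculation (two-sample t-test, normal approximation):
z_β = d · √(n/2) - z_{α/2}
z_β = 0.27 · √(58/2) - 1.960
z_β = 0.27 · 5.385 - 1.960
z_β = -0.506

Power = Φ(z_β) = Φ(-0.506) ≈ 0.306

Effect size d = 0.27 is small by Cohen's convention (0.2/0.5/0.8).

Threshold: power ≥ 0.80 is conventionally adequate.
Power ≈ 0.31 → the study is underpowered (power < 0.80).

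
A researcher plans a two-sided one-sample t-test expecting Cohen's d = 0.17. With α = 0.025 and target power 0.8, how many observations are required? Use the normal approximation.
n = 329

Sample size formula (one-sample t-test, normal approximation):
n = ((z_{α/2} + z_β) / d)²

z_{α/2} = 2.241 (for α = 0.025, two-sided)
z_β = 0.842 (for power = 0.8)
d = 0.17

n = ((2.241 + 0.842) / 0.17)²
n = (18.135)²
n ≈ 328.88
Round up to the next whole number: n = 329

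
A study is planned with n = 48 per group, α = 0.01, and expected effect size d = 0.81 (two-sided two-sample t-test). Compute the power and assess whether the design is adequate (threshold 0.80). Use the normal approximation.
Power ≈ 0.92; the study is adequately powered (power ≥ 0.80)

Power calculation (two-sample t-test, normal approximation):
z_β = d · √(n/2) - z_{α/2}
z_β = 0.81 · √(48/2) - 2.576
z_β = 0.81 · 4.899 - 2.576
z_β = 1.392

Power = Φ(z_β) = Φ(1.392) ≈ 0.918

Effect size d = 0.81 is large by Cohen's convention (0.2/0.5/0.8).

Threshold: power ≥ 0.80 is conventionally adequate.
Power ≈ 0.92 → the study is adequately powered (power ≥ 0.80).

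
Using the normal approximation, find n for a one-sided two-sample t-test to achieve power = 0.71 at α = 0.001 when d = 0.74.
n = 49 per group

Sample size formula (two-sample t-test, normal approximation):
n = 2 · ((z_α + z_β) / d)²

z_α = 3.090 (for α = 0.001, one-sided)
z_β = 0.553 (for power = 0.71)
d = 0.74

n = 2 · ((3.090 + 0.553) / 0.74)²
n = 2 · (4.923)²
n ≈ 48.47
Round up to the next whole number: n = 49 per group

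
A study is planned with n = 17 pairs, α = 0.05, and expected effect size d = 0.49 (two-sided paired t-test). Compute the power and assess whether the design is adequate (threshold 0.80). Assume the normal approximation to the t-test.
Power ≈ 0.52; the study is underpowered (power < 0.80)

Power calculation (paired t-test, normal approximation):
z_β = d · √n - z_{α/2}
z_β = 0.49 · √17 - 1.960
z_β = 0.49 · 4.123 - 1.960
z_β = 0.060

Power = Φ(z_β) = Φ(0.060) ≈ 0.524

Effect size d = 0.49 is small by Cohen's convention (0.2/0.5/0.8).

Threshold: power ≥ 0.80 is conventionally adequate.
Power ≈ 0.52 → the study is underpowered (power < 0.80).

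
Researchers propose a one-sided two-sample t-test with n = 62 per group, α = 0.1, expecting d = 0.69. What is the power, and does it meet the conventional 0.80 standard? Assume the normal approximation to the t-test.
Power ≈ 0.99; the study is adequately powered (power ≥ 0.80)

Power calculation (two-sample t-test, normal approximation):
z_β = d · √(n/2) - z_α
z_β = 0.69 · √(62/2) - 1.282
z_β = 0.69 · 5.568 - 1.282
z_β = 2.560

Power = Φ(z_β) = Φ(2.560) ≈ 0.995

Effect size d = 0.69 is medium by Cohen's convention (0.2/0.5/0.8).

Threshold: power ≥ 0.80 is conventionally adequate.
Power ≈ 0.99 → the study is adequately powered (power ≥ 0.80).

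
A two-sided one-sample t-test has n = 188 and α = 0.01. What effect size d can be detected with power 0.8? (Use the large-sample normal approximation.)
d ≈ 0.25

Minimum detectable effect (one-sample t-test, normal approximation):
d = (z_{α/2} + z_β) / √n
d = (2.576 + 0.842) / √188
d = 3.417 / 13.711
d ≈ 0.25

By Cohen's convention (0.2 small / 0.5 medium / 0.8 large): small effect.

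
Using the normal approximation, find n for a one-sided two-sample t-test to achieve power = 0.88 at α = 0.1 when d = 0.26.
n = 179 per group

Sample size formula (two-sample t-test, normal approximation):
n = 2 · ((z_α + z_β) / d)²

z_α = 1.282 (for α = 0.1, one-sided)
z_β = 1.175 (for power = 0.88)
d = 0.26

n = 2 · ((1.282 + 1.175) / 0.26)²
n = 2 · (9.450)²
n ≈ 178.60
Round up to the next whole number: n = 179 per group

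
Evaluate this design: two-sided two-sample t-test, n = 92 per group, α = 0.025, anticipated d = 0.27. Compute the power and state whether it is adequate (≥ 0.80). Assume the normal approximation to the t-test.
Power ≈ 0.34; the study is underpowered (power < 0.80)

Power calculation (two-sample t-test, normal approximation):
z_β = d · √(n/2) - z_{α/2}
z_β = 0.27 · √(92/2) - 2.241
z_β = 0.27 · 6.782 - 2.241
z_β = -0.410

Power = Φ(z_β) = Φ(-0.410) ≈ 0.341

Effect size d = 0.27 is small by Cohen's convention (0.2/0.5/0.8).

Threshold: power ≥ 0.80 is conventionally adequate.
Power ≈ 0.34 → the study is underpowered (power < 0.80).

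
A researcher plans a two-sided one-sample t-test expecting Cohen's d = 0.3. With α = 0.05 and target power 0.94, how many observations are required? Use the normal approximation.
n = 138

Sample size formula (one-sample t-test, normal approximation):
n = ((z_{α/2} + z_β) / d)²

z_{α/2} = 1.960 (for α = 0.05, two-sided)
z_β = 1.555 (for power = 0.94)
d = 0.3

n = ((1.960 + 1.555) / 0.3)²
n = (11.717)²
n ≈ 137.29
Round up to the next whole number: n = 138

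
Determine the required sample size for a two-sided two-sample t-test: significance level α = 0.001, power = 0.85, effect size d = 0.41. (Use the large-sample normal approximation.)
n = 223 per group

Sample size formula (two-sample t-test, normal approximation):
n = 2 · ((z_{α/2} + z_β) / d)²

z_{α/2} = 3.291 (for α = 0.001, two-sided)
z_β = 1.036 (for power = 0.85)
d = 0.41

n = 2 · ((3.291 + 1.036) / 0.41)²
n = 2 · (10.554)²
n ≈ 222.77
Round up to the next whole number: n = 223 per group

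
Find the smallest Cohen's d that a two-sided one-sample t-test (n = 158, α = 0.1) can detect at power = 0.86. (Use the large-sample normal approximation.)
d ≈ 0.22

Minimum detectable effect (one-sample t-test, normal approximation):
d = (z_{α/2} + z_β) / √n
d = (1.645 + 1.080) / √158
d = 2.725 / 12.570
d ≈ 0.22

By Cohen's convention (0.2 small / 0.5 medium / 0.8 large): small effect.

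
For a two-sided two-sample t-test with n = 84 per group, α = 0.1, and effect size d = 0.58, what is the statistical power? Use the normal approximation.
Power ≈ 0.98

Power calculation (two-sample t-test, normal approximation):
z_β = d · √(n/2) - z_{α/2}
z_β = 0.58 · √(84/2) - 1.645
z_β = 0.58 · 6.481 - 1.645
z_β = 2.114

Power = Φ(z_β) = Φ(2.114) ≈ 0.983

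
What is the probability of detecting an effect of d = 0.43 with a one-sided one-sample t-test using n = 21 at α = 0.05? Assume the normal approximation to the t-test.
Power ≈ 0.63

Power calculation (one-sample t-test, normal approximation):
z_β = d · √n - z_α
z_β = 0.43 · √21 - 1.645
z_β = 0.43 · 4.583 - 1.645
z_β = 0.326

Power = Φ(z_β) = Φ(0.326) ≈ 0.628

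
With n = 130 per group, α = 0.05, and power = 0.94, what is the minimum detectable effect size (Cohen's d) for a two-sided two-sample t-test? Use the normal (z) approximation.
d ≈ 0.44

Minimum detectable effect (two-sample t-test, normal approximation):
d = (z_{α/2} + z_β) / √(n/2)
d = (1.960 + 1.555) / √(130/2)
d = 3.515 / 8.062
d ≈ 0.44

By Cohen's convention (0.2 small / 0.5 medium / 0.8 large): small effect.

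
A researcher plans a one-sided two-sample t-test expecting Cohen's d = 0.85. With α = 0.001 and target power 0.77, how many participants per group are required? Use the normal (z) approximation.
n = 41 per group

Sample size formula (two-sample t-test, normal approximation):
n = 2 · ((z_α + z_β) / d)²

z_α = 3.090 (for α = 0.001, one-sided)
z_β = 0.739 (for power = 0.77)
d = 0.85

n = 2 · ((3.090 + 0.739) / 0.85)²
n = 2 · (4.505)²
n ≈ 40.59
Round up to the next whole number: n = 41 per group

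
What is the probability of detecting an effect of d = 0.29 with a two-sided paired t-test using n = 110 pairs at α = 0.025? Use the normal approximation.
Power ≈ 0.79

Power calculation (paired t-test, normal approximation):
z_β = d · √n - z_{α/2}
z_β = 0.29 · √110 - 2.241
z_β = 0.29 · 10.488 - 2.241
z_β = 0.800

Power = Φ(z_β) = Φ(0.800) ≈ 0.788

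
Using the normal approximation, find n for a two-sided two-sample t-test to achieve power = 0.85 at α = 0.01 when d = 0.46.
n = 124 per group

Sample size formula (two-sample t-test, normal approximation):
n = 2 · ((z_{α/2} + z_β) / d)²

z_{α/2} = 2.576 (for α = 0.01, two-sided)
z_β = 1.036 (for power = 0.85)
d = 0.46

n = 2 · ((2.576 + 1.036) / 0.46)²
n = 2 · (7.852)²
n ≈ 123.31
Round up to the next whole number: n = 124 per group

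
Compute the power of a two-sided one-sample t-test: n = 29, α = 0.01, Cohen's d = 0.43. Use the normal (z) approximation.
Power ≈ 0.40

Power calculation (one-sample t-test, normal approximation):
z_β = d · √n - z_{α/2}
z_β = 0.43 · √29 - 2.576
z_β = 0.43 · 5.385 - 2.576
z_β = -0.260

Power = Φ(z_β) = Φ(-0.260) ≈ 0.397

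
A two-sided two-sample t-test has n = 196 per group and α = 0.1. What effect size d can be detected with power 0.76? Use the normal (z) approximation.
d ≈ 0.24

Minimum detectable effect (two-sample t-test, normal approximation):
d = (z_{α/2} + z_β) / √(n/2)
d = (1.645 + 0.706) / √(196/2)
d = 2.351 / 9.899
d ≈ 0.24

By Cohen's convention (0.2 small / 0.5 medium / 0.8 large): small effect.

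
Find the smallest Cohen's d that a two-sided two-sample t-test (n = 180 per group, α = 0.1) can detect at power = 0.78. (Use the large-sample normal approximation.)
d ≈ 0.25

Minimum detectable effect (two-sample t-test, normal approximation):
d = (z_{α/2} + z_β) / √(n/2)
d = (1.645 + 0.772) / √(180/2)
d = 2.417 / 9.487
d ≈ 0.25

By Cohen's convention (0.2 small / 0.5 medium / 0.8 large): small effect.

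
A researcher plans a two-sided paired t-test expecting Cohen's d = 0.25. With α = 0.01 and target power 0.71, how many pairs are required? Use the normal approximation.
n = 157 pairs

Sample size formula (paired t-test, normal approximation):
n = ((z_{α/2} + z_β) / d)²

z_{α/2} = 2.576 (for α = 0.01, two-sided)
z_β = 0.553 (for power = 0.71)
d = 0.25

n = ((2.576 + 0.553) / 0.25)²
n = (12.516)²
n ≈ 156.65
Round up to the next whole number: n = 157 pairs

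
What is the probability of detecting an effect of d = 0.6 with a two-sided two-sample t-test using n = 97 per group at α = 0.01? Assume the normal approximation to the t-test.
Power ≈ 0.95

Power calculation (two-sample t-test, normal approximation):
z_β = d · √(n/2) - z_{α/2}
z_β = 0.6 · √(97/2) - 2.576
z_β = 0.6 · 6.964 - 2.576
z_β = 1.603

Power = Φ(z_β) = Φ(1.603) ≈ 0.945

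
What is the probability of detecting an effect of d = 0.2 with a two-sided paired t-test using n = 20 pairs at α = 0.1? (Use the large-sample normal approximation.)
Power ≈ 0.23

Power calculation (paired t-test, normal approximation):
z_β = d · √n - z_{α/2}
z_β = 0.2 · √20 - 1.645
z_β = 0.2 · 4.472 - 1.645
z_β = -0.750

Power = Φ(z_β) = Φ(-0.750) ≈ 0.226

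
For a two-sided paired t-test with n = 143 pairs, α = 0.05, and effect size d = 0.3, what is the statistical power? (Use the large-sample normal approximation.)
Power ≈ 0.95

Power calculation (paired t-test, normal approximation):
z_β = d · √n - z_{α/2}
z_β = 0.3 · √143 - 1.960
z_β = 0.3 · 11.958 - 1.960
z_β = 1.628

Power = Φ(z_β) = Φ(1.628) ≈ 0.948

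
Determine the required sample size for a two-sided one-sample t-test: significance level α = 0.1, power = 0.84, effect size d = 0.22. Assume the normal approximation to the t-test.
n = 144

Sample size formula (one-sample t-test, normal approximation):
n = ((z_{α/2} + z_β) / d)²

z_{α/2} = 1.645 (for α = 0.1, two-sided)
z_β = 0.994 (for power = 0.84)
d = 0.22

n = ((1.645 + 0.994) / 0.22)²
n = (11.995)²
n ≈ 143.88
Round up to the next whole number: n = 144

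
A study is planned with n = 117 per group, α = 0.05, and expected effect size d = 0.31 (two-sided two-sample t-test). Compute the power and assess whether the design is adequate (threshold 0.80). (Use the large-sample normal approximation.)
Power ≈ 0.66; the study is underpowered (power < 0.80)

Power calculation (two-sample t-test, normal approximation):
z_β = d · √(n/2) - z_{α/2}
z_β = 0.31 · √(117/2) - 1.960
z_β = 0.31 · 7.649 - 1.960
z_β = 0.411

Power = Φ(z_β) = Φ(0.411) ≈ 0.659

Effect size d = 0.31 is small by Cohen's convention (0.2/0.5/0.8).

Threshold: power ≥ 0.80 is conventionally adequate.
Power ≈ 0.66 → the study is underpowered (power < 0.80).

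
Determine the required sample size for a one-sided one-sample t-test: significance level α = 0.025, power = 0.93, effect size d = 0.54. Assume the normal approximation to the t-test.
n = 41

Sample size formula (one-sample t-test, normal approximation):
n = ((z_α + z_β) / d)²

z_α = 1.960 (for α = 0.025, one-sided)
z_β = 1.476 (for power = 0.93)
d = 0.54

n = ((1.960 + 1.476) / 0.54)²
n = (6.363)²
n ≈ 40.49
Round up to the next whole number: n = 41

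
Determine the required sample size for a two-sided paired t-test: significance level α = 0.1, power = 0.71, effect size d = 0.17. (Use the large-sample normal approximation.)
n = 168 pairs

Sample size formula (paired t-test, normal approximation):
n = ((z_{α/2} + z_β) / d)²

z_{α/2} = 1.645 (for α = 0.1, two-sided)
z_β = 0.553 (for power = 0.71)
d = 0.17

n = ((1.645 + 0.553) / 0.17)²
n = (12.929)²
n ≈ 167.16
Round up to the next whole number: n = 168 pairs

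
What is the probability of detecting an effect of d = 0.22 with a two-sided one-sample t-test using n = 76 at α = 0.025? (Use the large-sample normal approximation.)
Power ≈ 0.37

Power calculation (one-sample t-test, normal approximation):
z_β = d · √n - z_{α/2}
z_β = 0.22 · √76 - 2.241
z_β = 0.22 · 8.718 - 2.241
z_β = -0.323

Power = Φ(z_β) = Φ(-0.323) ≈ 0.373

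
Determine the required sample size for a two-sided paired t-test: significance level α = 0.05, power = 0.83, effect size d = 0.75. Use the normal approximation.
n = 16 pairs

Sample size formula (paired t-test, normal approximation):
n = ((z_{α/2} + z_β) / d)²

z_{α/2} = 1.960 (for α = 0.05, two-sided)
z_β = 0.954 (for power = 0.83)
d = 0.75

n = ((1.960 + 0.954) / 0.75)²
n = (3.885)²
n ≈ 15.09
Round up to the next whole number: n = 16 pairs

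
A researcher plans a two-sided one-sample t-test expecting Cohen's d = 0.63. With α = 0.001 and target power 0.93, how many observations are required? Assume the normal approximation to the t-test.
n = 58

Sample size formula (one-sample t-test, normal approximation):
n = ((z_{α/2} + z_β) / d)²

z_{α/2} = 3.291 (for α = 0.001, two-sided)
z_β = 1.476 (for power = 0.93)
d = 0.63

n = ((3.291 + 1.476) / 0.63)²
n = (7.567)²
n ≈ 57.26
Round up to the next whole number: n = 58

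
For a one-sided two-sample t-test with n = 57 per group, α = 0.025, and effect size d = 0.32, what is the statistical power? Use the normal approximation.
Power ≈ 0.40

Power calculation (two-sample t-test, normal approximation):
z_β = d · √(n/2) - z_α
z_β = 0.32 · √(57/2) - 1.960
z_β = 0.32 · 5.339 - 1.960
z_β = -0.252

Power = Φ(z_β) = Φ(-0.252) ≈ 0.401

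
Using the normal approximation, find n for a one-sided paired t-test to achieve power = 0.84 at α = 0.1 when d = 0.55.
n = 18 pairs

Sample size formula (paired t-test, normal approximation):
n = ((z_α + z_β) / d)²

z_α = 1.282 (for α = 0.1, one-sided)
z_β = 0.994 (for power = 0.84)
d = 0.55

n = ((1.282 + 0.994) / 0.55)²
n = (4.138)²
n ≈ 17.12
Round up to the next whole number: n = 18 pairs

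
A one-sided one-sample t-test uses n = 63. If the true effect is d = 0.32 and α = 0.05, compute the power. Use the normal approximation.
Power ≈ 0.81

Power calculation (one-sample t-test, normal approximation):
z_β = d · √n - z_α
z_β = 0.32 · √63 - 1.645
z_β = 0.32 · 7.937 - 1.645
z_β = 0.895

Power = Φ(z_β) = Φ(0.895) ≈ 0.815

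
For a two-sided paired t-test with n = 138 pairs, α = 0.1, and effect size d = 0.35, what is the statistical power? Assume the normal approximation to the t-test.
Power ≈ 0.99

Power calculation (paired t-test, normal approximation):
z_β = d · √n - z_{α/2}
z_β = 0.35 · √138 - 1.645
z_β = 0.35 · 11.747 - 1.645
z_β = 2.467

Power = Φ(z_β) = Φ(2.467) ≈ 0.993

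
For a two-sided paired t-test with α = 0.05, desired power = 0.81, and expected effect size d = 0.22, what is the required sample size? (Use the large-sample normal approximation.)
n = 167 pairs

Sample size formula (paired t-test, normal approximation):
n = ((z_{α/2} + z_β) / d)²

z_{α/2} = 1.960 (for α = 0.05, two-sided)
z_β = 0.878 (for power = 0.81)
d = 0.22

n = ((1.960 + 0.878) / 0.22)²
n = (12.900)²
n ≈ 166.41
Round up to the next whole number: n = 167 pairs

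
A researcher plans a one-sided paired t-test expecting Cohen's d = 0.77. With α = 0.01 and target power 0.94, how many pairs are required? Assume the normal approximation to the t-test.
n = 26 pairs

Sample size formula (paired t-test, normal approximation):
n = ((z_α + z_β) / d)²

z_α = 2.326 (for α = 0.01, one-sided)
z_β = 1.555 (for power = 0.94)
d = 0.77

n = ((2.326 + 1.555) / 0.77)²
n = (5.040)²
n ≈ 25.40
Round up to the next whole number: n = 26 pairs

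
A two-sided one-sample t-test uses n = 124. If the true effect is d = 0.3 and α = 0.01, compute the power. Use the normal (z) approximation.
Power ≈ 0.78

Power calculation (one-sample t-test, normal approximation):
z_β = d · √n - z_{α/2}
z_β = 0.3 · √124 - 2.576
z_β = 0.3 · 11.136 - 2.576
z_β = 0.765

Power = Φ(z_β) = Φ(0.765) ≈ 0.778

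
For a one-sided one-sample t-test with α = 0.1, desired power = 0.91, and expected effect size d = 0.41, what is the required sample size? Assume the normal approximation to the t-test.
n = 41

Sample size formula (one-sample t-test, normal approximation):
n = ((z_α + z_β) / d)²

z_α = 1.282 (for α = 0.1, one-sided)
z_β = 1.341 (for power = 0.91)
d = 0.41

n = ((1.282 + 1.341) / 0.41)²
n = (6.398)²
n ≈ 40.93
Round up to the next whole number: n = 41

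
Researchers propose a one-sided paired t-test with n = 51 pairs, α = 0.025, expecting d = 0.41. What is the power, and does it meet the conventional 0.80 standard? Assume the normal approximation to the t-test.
Power ≈ 0.83; the study is adequately powered (power ≥ 0.80)

Power calculation (paired t-test, normal approximation):
z_β = d · √n - z_α
z_β = 0.41 · √51 - 1.960
z_β = 0.41 · 7.141 - 1.960
z_β = 0.968

Power = Φ(z_β) = Φ(0.968) ≈ 0.833

Effect size d = 0.41 is small by Cohen's convention (0.2/0.5/0.8).

Threshold: power ≥ 0.80 is conventionally adequate.
Power ≈ 0.83 → the study is adequately powered (power ≥ 0.80).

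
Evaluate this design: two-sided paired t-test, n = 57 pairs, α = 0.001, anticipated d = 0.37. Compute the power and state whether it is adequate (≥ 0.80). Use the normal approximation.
Power ≈ 0.31; the study is underpowered (power < 0.80)

Power calculation (paired t-test, normal approximation):
z_β = d · √n - z_{α/2}
z_β = 0.37 · √57 - 3.291
z_β = 0.37 · 7.550 - 3.291
z_β = -0.497

Power = Φ(z_β) = Φ(-0.497) ≈ 0.310

Effect size d = 0.37 is small by Cohen's convention (0.2/0.5/0.8).

Threshold: power ≥ 0.80 is conventionally adequate.
Power ≈ 0.31 → the study is underpowered (power < 0.80).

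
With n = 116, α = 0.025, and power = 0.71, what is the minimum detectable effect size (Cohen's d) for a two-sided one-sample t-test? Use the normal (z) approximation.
d ≈ 0.26

Minimum detectable effect (one-sample t-test, normal approximation):
d = (z_{α/2} + z_β) / √n
d = (2.241 + 0.553) / √116
d = 2.795 / 10.770
d ≈ 0.26

By Cohen's convention (0.2 small / 0.5 medium / 0.8 large): small effect.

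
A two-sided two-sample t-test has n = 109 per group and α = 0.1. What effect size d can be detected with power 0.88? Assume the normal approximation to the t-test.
d ≈ 0.38

Minimum detectable effect (two-sample t-test, normal approximation):
d = (z_{α/2} + z_β) / √(n/2)
d = (1.645 + 1.175) / √(109/2)
d = 2.820 / 7.382
d ≈ 0.38

By Cohen's convention (0.2 small / 0.5 medium / 0.8 large): small effect.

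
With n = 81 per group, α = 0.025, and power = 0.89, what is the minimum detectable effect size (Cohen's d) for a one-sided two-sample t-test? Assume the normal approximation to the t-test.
d ≈ 0.50

Minimum detectable effect (two-sample t-test, normal approximation):
d = (z_α + z_β) / √(n/2)
d = (1.960 + 1.227) / √(81/2)
d = 3.186 / 6.364
d ≈ 0.50

By Cohen's convention (0.2 small / 0.5 medium / 0.8 large): medium effect.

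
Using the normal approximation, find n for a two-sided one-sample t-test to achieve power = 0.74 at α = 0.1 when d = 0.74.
n = 10

Sample size formula (one-sample t-test, normal approximation):
n = ((z_{α/2} + z_β) / d)²

z_{α/2} = 1.645 (for α = 0.1, two-sided)
z_β = 0.643 (for power = 0.74)
d = 0.74

n = ((1.645 + 0.643) / 0.74)²
n = (3.092)²
n ≈ 9.56
Round up to the next whole number: n = 10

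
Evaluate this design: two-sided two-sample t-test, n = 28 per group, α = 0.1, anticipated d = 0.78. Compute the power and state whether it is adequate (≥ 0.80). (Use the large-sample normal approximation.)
Power ≈ 0.90; the study is adequately powered (power ≥ 0.80)

Power calculation (two-sample t-test, normal approximation):
z_β = d · √(n/2) - z_{α/2}
z_β = 0.78 · √(28/2) - 1.645
z_β = 0.78 · 3.742 - 1.645
z_β = 1.274

Power = Φ(z_β) = Φ(1.274) ≈ 0.899

Effect size d = 0.78 is medium by Cohen's convention (0.2/0.5/0.8).

Threshold: power ≥ 0.80 is conventionally adequate.
Power ≈ 0.90 → the study is adequately powered (power ≥ 0.80).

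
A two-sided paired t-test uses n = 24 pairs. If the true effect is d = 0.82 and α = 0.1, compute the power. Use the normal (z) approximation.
Power ≈ 0.99

Power calculation (paired t-test, normal approximation):
z_β = d · √n - z_{α/2}
z_β = 0.82 · √24 - 1.645
z_β = 0.82 · 4.899 - 1.645
z_β = 2.372

Power = Φ(z_β) = Φ(2.372) ≈ 0.991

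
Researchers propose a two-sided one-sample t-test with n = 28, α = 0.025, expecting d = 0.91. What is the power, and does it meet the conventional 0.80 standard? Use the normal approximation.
Power ≈ 0.99; the study is adequately powered (power ≥ 0.80)

Power calculation (one-sample t-test, normal approximation):
z_β = d · √n - z_{α/2}
z_β = 0.91 · √28 - 2.241
z_β = 0.91 · 5.292 - 2.241
z_β = 2.574

Power = Φ(z_β) = Φ(2.574) ≈ 0.995

Effect size d = 0.91 is large by Cohen's convention (0.2/0.5/0.8).

Threshold: power ≥ 0.80 is conventionally adequate.
Power ≈ 0.99 → the study is adequately powered (power ≥ 0.80).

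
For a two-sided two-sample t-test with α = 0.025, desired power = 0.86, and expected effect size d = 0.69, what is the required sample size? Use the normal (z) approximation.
n = 47 per group

Sample size formula (two-sample t-test, normal approximation):
n = 2 · ((z_{α/2} + z_β) / d)²

z_{α/2} = 2.241 (for α = 0.025, two-sided)
z_β = 1.080 (for power = 0.86)
d = 0.69

n = 2 · ((2.241 + 1.080) / 0.69)²
n = 2 · (4.813)²
n ≈ 46.33
Round up to the next whole number: n = 47 per group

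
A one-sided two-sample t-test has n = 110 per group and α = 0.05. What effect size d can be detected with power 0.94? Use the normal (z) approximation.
d ≈ 0.43

Minimum detectable effect (two-sample t-test, normal approximation):
d = (z_α + z_β) / √(n/2)
d = (1.645 + 1.555) / √(110/2)
d = 3.200 / 7.416
d ≈ 0.43

By Cohen's convention (0.2 small / 0.5 medium / 0.8 large): small effect.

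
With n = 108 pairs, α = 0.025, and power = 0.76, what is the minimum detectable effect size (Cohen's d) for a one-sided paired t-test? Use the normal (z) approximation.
d ≈ 0.26

Minimum detectable effect (paired t-test, normal approximation):
d = (z_α + z_β) / √n
d = (1.960 + 0.706) / √108
d = 2.666 / 10.392
d ≈ 0.26

By Cohen's convention (0.2 small / 0.5 medium / 0.8 large): small effect.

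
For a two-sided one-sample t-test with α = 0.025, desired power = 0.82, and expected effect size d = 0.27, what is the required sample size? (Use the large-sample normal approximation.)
n = 137

Sample size formula (one-sample t-test, normal approximation):
n = ((z_{α/2} + z_β) / d)²

z_{α/2} = 2.241 (for α = 0.025, two-sided)
z_β = 0.915 (for power = 0.82)
d = 0.27

n = ((2.241 + 0.915) / 0.27)²
n = (11.689)²
n ≈ 136.63
Round up to the next whole number: n = 137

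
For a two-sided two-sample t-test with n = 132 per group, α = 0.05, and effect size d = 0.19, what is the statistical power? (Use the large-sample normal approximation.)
Power ≈ 0.34

Power calculation (two-sample t-test, normal approximation):
z_β = d · √(n/2) - z_{α/2}
z_β = 0.19 · √(132/2) - 1.960
z_β = 0.19 · 8.124 - 1.960
z_β = -0.416

Power = Φ(z_β) = Φ(-0.416) ≈ 0.339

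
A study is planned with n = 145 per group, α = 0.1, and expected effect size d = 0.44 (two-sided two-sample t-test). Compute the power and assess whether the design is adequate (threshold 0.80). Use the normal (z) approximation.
Power ≈ 0.98; the study is adequately powered (power ≥ 0.80)

Power calculation (two-sample t-test, normal approximation):
z_β = d · √(n/2) - z_{α/2}
z_β = 0.44 · √(145/2) - 1.645
z_β = 0.44 · 8.515 - 1.645
z_β = 2.102

Power = Φ(z_β) = Φ(2.102) ≈ 0.982

Effect size d = 0.44 is small by Cohen's convention (0.2/0.5/0.8).

Threshold: power ≥ 0.80 is conventionally adequate.
Power ≈ 0.98 → the study is adequately powered (power ≥ 0.80).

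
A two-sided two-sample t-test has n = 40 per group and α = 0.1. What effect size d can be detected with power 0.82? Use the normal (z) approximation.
d ≈ 0.57

Minimum detectable effect (two-sample t-test, normal approximation):
d = (z_{α/2} + z_β) / √(n/2)
d = (1.645 + 0.915) / √(40/2)
d = 2.560 / 4.472
d ≈ 0.57

By Cohen's convention (0.2 small / 0.5 medium / 0.8 large): medium effect.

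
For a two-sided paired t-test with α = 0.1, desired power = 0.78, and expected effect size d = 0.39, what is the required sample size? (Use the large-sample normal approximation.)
n = 39 pairs

Sample size formula (paired t-test, normal approximation):
n = ((z_{α/2} + z_β) / d)²

z_{α/2} = 1.645 (for α = 0.1, two-sided)
z_β = 0.772 (for power = 0.78)
d = 0.39

n = ((1.645 + 0.772) / 0.39)²
n = (6.197)²
n ≈ 38.40
Round up to the next whole number: n = 39 pairs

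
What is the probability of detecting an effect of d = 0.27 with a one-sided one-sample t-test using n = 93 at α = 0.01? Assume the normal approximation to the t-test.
Power ≈ 0.61

Power calculation (one-sample t-test, normal approximation):
z_β = d · √n - z_α
z_β = 0.27 · √93 - 2.326
z_β = 0.27 · 9.644 - 2.326
z_β = 0.277

Power = Φ(z_β) = Φ(0.277) ≈ 0.609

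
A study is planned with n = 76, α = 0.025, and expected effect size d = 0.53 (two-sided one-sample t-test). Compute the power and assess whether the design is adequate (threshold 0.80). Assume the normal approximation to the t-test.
Power ≈ 0.99; the study is adequately powered (power ≥ 0.80)

Power calculation (one-sample t-test, normal approximation):
z_β = d · √n - z_{α/2}
z_β = 0.53 · √76 - 2.241
z_β = 0.53 · 8.718 - 2.241
z_β = 2.379

Power = Φ(z_β) = Φ(2.379) ≈ 0.991

Effect size d = 0.53 is medium by Cohen's convention (0.2/0.5/0.8).

Threshold: power ≥ 0.80 is conventionally adequate.
Power ≈ 0.99 → the study is adequately powered (power ≥ 0.80).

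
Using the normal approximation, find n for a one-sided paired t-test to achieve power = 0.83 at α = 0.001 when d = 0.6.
n = 46 pairs

Sample size formula (paired t-test, normal approximation):
n = ((z_α + z_β) / d)²

z_α = 3.090 (for α = 0.001, one-sided)
z_β = 0.954 (for power = 0.83)
d = 0.6

n = ((3.090 + 0.954) / 0.6)²
n = (6.740)²
n ≈ 45.43
Round up to the next whole number: n = 46 pairs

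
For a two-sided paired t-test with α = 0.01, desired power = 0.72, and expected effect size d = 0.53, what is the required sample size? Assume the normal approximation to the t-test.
n = 36 pairs

Sample size formula (paired t-test, normal approximation):
n = ((z_{α/2} + z_β) / d)²

z_{α/2} = 2.576 (for α = 0.01, two-sided)
z_β = 0.583 (for power = 0.72)
d = 0.53

n = ((2.576 + 0.583) / 0.53)²
n = (5.960)²
n ≈ 35.52
Round up to the next whole number: n = 36 pairs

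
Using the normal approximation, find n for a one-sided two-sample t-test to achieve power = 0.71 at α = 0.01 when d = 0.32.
n = 162 per group

Sample size formula (two-sample t-test, normal approximation):
n = 2 · ((z_α + z_β) / d)²

z_α = 2.326 (for α = 0.01, one-sided)
z_β = 0.553 (for power = 0.71)
d = 0.32

n = 2 · ((2.326 + 0.553) / 0.32)²
n = 2 · (8.997)²
n ≈ 161.89
Round up to the next whole number: n = 162 per group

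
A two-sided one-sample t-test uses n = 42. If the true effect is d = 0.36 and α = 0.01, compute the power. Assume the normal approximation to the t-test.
Power ≈ 0.40

Power calculation (one-sample t-test, normal approximation):
z_β = d · √n - z_{α/2}
z_β = 0.36 · √42 - 2.576
z_β = 0.36 · 6.481 - 2.576
z_β = -0.243

Power = Φ(z_β) = Φ(-0.243) ≈ 0.404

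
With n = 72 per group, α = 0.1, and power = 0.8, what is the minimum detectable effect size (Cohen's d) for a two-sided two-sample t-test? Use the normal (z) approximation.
d ≈ 0.41

Minimum detectable effect (two-sample t-test, normal approximation):
d = (z_{α/2} + z_β) / √(n/2)
d = (1.645 + 0.842) / √(72/2)
d = 2.486 / 6.000
d ≈ 0.41

By Cohen's convention (0.2 small / 0.5 medium / 0.8 large): small effect.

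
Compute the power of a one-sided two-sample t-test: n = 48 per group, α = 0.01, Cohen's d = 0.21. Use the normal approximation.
Power ≈ 0.10

Power calculation (two-sample t-test, normal approximation):
z_β = d · √(n/2) - z_α
z_β = 0.21 · √(48/2) - 2.326
z_β = 0.21 · 4.899 - 2.326
z_β = -1.298

Power = Φ(z_β) = Φ(-1.298) ≈ 0.097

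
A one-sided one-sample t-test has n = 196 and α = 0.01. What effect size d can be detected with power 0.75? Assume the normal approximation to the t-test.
d ≈ 0.21

Minimum detectable effect (one-sample t-test, normal approximation):
d = (z_α + z_β) / √n
d = (2.326 + 0.674) / √196
d = 3.001 / 14.000
d ≈ 0.21

By Cohen's convention (0.2 small / 0.5 medium / 0.8 large): small effect.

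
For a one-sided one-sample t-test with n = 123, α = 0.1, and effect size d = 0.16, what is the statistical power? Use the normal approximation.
Power ≈ 0.69

Power calculation (one-sample t-test, normal approximation):
z_β = d · √n - z_α
z_β = 0.16 · √123 - 1.282
z_β = 0.16 · 11.091 - 1.282
z_β = 0.493

Power = Φ(z_β) = Φ(0.493) ≈ 0.689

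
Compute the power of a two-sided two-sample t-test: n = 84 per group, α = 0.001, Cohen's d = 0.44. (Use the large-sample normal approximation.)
Power ≈ 0.33

Power calculation (two-sample t-test, normal approximation):
z_β = d · √(n/2) - z_{α/2}
z_β = 0.44 · √(84/2) - 3.291
z_β = 0.44 · 6.481 - 3.291
z_β = -0.439

Power = Φ(z_β) = Φ(-0.439) ≈ 0.330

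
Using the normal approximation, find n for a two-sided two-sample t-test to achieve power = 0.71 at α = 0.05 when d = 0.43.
n = 69 per group

Sample size formula (two-sample t-test, normal approximation):
n = 2 · ((z_{α/2} + z_β) / d)²

z_{α/2} = 1.960 (for α = 0.05, two-sided)
z_β = 0.553 (for power = 0.71)
d = 0.43

n = 2 · ((1.960 + 0.553) / 0.43)²
n = 2 · (5.844)²
n ≈ 68.30
Round up to the next whole number: n = 69 per group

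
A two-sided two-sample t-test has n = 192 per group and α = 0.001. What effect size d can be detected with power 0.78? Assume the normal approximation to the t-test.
d ≈ 0.41

Minimum detectable effect (two-sample t-test, normal approximation):
d = (z_{α/2} + z_β) / √(n/2)
d = (3.291 + 0.772) / √(192/2)
d = 4.063 / 9.798
d ≈ 0.41

By Cohen's convention (0.2 small / 0.5 medium / 0.8 large): small effect.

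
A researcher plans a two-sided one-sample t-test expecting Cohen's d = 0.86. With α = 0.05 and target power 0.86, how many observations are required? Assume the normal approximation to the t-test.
n = 13

Sample size formula (one-sample t-test, normal approximation):
n = ((z_{α/2} + z_β) / d)²

z_{α/2} = 1.960 (for α = 0.05, two-sided)
z_β = 1.080 (for power = 0.86)
d = 0.86

n = ((1.960 + 1.080) / 0.86)²
n = (3.535)²
n ≈ 12.50
Round up to the next whole number: n = 13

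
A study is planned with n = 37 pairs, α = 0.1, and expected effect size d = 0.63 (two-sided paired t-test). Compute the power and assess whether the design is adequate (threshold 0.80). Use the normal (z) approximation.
Power ≈ 0.99; the study is adequately powered (power ≥ 0.80)

Power calculation (paired t-test, normal approximation):
z_β = d · √n - z_{α/2}
z_β = 0.63 · √37 - 1.645
z_β = 0.63 · 6.083 - 1.645
z_β = 2.187

Power = Φ(z_β) = Φ(2.187) ≈ 0.986

Effect size d = 0.63 is medium by Cohen's convention (0.2/0.5/0.8).

Threshold: power ≥ 0.80 is conventionally adequate.
Power ≈ 0.99 → the study is adequately powered (power ≥ 0.80).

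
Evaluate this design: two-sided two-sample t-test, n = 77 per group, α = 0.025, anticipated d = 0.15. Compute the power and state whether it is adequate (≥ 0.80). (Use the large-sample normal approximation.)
Power ≈ 0.09; the study is underpowered (power < 0.80)

Power calculation (two-sample t-test, normal approximation):
z_β = d · √(n/2) - z_{α/2}
z_β = 0.15 · √(77/2) - 2.241
z_β = 0.15 · 6.205 - 2.241
z_β = -1.311

Power = Φ(z_β) = Φ(-1.311) ≈ 0.095

Effect size d = 0.15 is very small by Cohen's convention (0.2/0.5/0.8).

Threshold: power ≥ 0.80 is conventionally adequate.
Power ≈ 0.09 → the study is underpowered (power < 0.80).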